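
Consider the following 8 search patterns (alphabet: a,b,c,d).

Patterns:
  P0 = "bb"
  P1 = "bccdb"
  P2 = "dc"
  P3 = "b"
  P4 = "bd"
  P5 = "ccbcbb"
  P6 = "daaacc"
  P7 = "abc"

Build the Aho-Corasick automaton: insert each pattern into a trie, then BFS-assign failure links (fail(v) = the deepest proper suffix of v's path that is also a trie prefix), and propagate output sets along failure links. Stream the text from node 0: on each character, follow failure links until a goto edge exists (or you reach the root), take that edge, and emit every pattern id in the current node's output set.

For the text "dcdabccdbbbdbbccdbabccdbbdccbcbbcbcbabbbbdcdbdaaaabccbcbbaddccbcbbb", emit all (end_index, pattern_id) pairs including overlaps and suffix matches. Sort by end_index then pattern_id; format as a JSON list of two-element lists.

Build:
Trie (insert patterns):
  0='ε' goto a→21 b→1 c→10 d→7
  1='b' goto b→2 c→3 d→9  [P3 ends]
  2='bb' goto ·  [P0 ends]
  3='bc' goto c→4
  4='bcc' goto d→5
  5='bccd' goto b→6
  6='bccdb' goto ·  [P1 ends]
  7='d' goto a→16 c→8
  8='dc' goto ·  [P2 ends]
  9='bd' goto ·  [P4 ends]
  10='c' goto c→11
  11='cc' goto b→12
  12='ccb' goto c→13
  13='ccbc' goto b→14
  14='ccbcb' goto b→15
  15='ccbcbb' goto ·  [P5 ends]
  16='da' goto a→17
  17='daa' goto a→18
  18='daaa' goto c→19
  19='daaac' goto c→20
  20='daaacc' goto ·  [P6 ends]
  21='a' goto b→22
  22='ab' goto c→23
  23='abc' goto ·  [P7 ends]

BFS fail/out derivation:
  n1('b'): parent n0 fail=0; on 'b' 0 → fail=0;  out {3}∪∅={3}
  n7('d'): parent n0 fail=0; on 'd' 0 → fail=0;  out ∅∪∅=∅
  n10('c'): parent n0 fail=0; on 'c' 0 → fail=0;  out ∅∪∅=∅
  n21('a'): parent n0 fail=0; on 'a' 0 → fail=0;  out ∅∪∅=∅
  n2('bb'): parent n1 fail=0; on 'b' 0 → fail=1;  out {0}∪{3}={0,3}
  n3('bc'): parent n1 fail=0; on 'c' 0 → fail=10;  out ∅∪∅=∅
  n8('dc'): parent n7 fail=0; on 'c' 0 → fail=10;  out {2}∪∅={2}
  n9('bd'): parent n1 fail=0; on 'd' 0 → fail=7;  out {4}∪∅={4}
  n11('cc'): parent n10 fail=0; on 'c' 0 → fail=10;  out ∅∪∅=∅
  n16('da'): parent n7 fail=0; on 'a' 0 → fail=21;  out ∅∪∅=∅
  n22('ab'): parent n21 fail=0; on 'b' 0 → fail=1;  out ∅∪{3}={3}
  n4('bcc'): parent n3 fail=10; on 'c' 10 → fail=11;  out ∅∪∅=∅
  n12('ccb'): parent n11 fail=10; on 'b' 10→0 → fail=1;  out ∅∪{3}={3}
  n17('daa'): parent n16 fail=21; on 'a' 21→0 → fail=21;  out ∅∪∅=∅
  n23('abc'): parent n22 fail=1; on 'c' 1 → fail=3;  out {7}∪∅={7}
  n5('bccd'): parent n4 fail=11; on 'd' 11→10→0 → fail=7;  out ∅∪∅=∅
  n13('ccbc'): parent n12 fail=1; on 'c' 1 → fail=3;  out ∅∪∅=∅
  n18('daaa'): parent n17 fail=21; on 'a' 21→0 → fail=21;  out ∅∪∅=∅
  n6('bccdb'): parent n5 fail=7; on 'b' 7→0 → fail=1;  out {1}∪{3}={1,3}
  n14('ccbcb'): parent n13 fail=3; on 'b' 3→10→0 → fail=1;  out ∅∪{3}={3}
  n19('daaac'): parent n18 fail=21; on 'c' 21→0 → fail=10;  out ∅∪∅=∅
  n15('ccbcbb'): parent n14 fail=1; on 'b' 1 → fail=2;  out {5}∪{0,3}={0,3,5}
  n20('daaacc'): parent n19 fail=10; on 'c' 10 → fail=11;  out {6}∪∅={6}

Text stream:
[0] read 'd'  n0⇒n7
[1] read 'c'  n7⇒n8  ** P2@[0:1]
[2] read 'd'  n8⇒n7 (fail-walked)
[3] read 'a'  n7⇒n16
[4] read 'b'  n16⇒n22 (fail-walked)  ** P3@[4:4]
[5] read 'c'  n22⇒n23  ** P7@[3:5]
[6] read 'c'  n23⇒n4 (fail-walked)
[7] read 'd'  n4⇒n5
[8] read 'b'  n5⇒n6  ** P1@[4:8],P3@[8:8]
[9] read 'b'  n6⇒n2 (fail-walked)  ** P0@[8:9],P3@[9:9]
[10] read 'b'  n2⇒n2 (fail-walked)  ** P0@[9:10],P3@[10:10]
[11] read 'd'  n2⇒n9 (fail-walked)  ** P4@[10:11]
[12] read 'b'  n9⇒n1 (fail-walked)  ** P3@[12:12]
[13] read 'b'  n1⇒n2  ** P0@[12:13],P3@[13:13]
[14] read 'c'  n2⇒n3 (fail-walked)
[15] read 'c'  n3⇒n4
[16] read 'd'  n4⇒n5
[17] read 'b'  n5⇒n6  ** P1@[13:17],P3@[17:17]
[18] read 'a'  n6⇒n21 (fail-walked)
[19] read 'b'  n21⇒n22  ** P3@[19:19]
[20] read 'c'  n22⇒n23  ** P7@[18:20]
[21] read 'c'  n23⇒n4 (fail-walked)
[22] read 'd'  n4⇒n5
[23] read 'b'  n5⇒n6  ** P1@[19:23],P3@[23:23]
[24] read 'b'  n6⇒n2 (fail-walked)  ** P0@[23:24],P3@[24:24]
[25] read 'd'  n2⇒n9 (fail-walked)  ** P4@[24:25]
[26] read 'c'  n9⇒n8 (fail-walked)  ** P2@[25:26]
[27] read 'c'  n8⇒n11 (fail-walked)
[28] read 'b'  n11⇒n12  ** P3@[28:28]
[29] read 'c'  n12⇒n13
[30] read 'b'  n13⇒n14  ** P3@[30:30]
[31] read 'b'  n14⇒n15  ** P0@[30:31],P3@[31:31],P5@[26:31]
[32] read 'c'  n15⇒n3 (fail-walked)
[33] read 'b'  n3⇒n1 (fail-walked)  ** P3@[33:33]
[34] read 'c'  n1⇒n3
[35] read 'b'  n3⇒n1 (fail-walked)  ** P3@[35:35]
[36] read 'a'  n1⇒n21 (fail-walked)
[37] read 'b'  n21⇒n22  ** P3@[37:37]
[38] read 'b'  n22⇒n2 (fail-walked)  ** P0@[37:38],P3@[38:38]
[39] read 'b'  n2⇒n2 (fail-walked)  ** P0@[38:39],P3@[39:39]
[40] read 'b'  n2⇒n2 (fail-walked)  ** P0@[39:40],P3@[40:40]
[41] read 'd'  n2⇒n9 (fail-walked)  ** P4@[40:41]
[42] read 'c'  n9⇒n8 (fail-walked)  ** P2@[41:42]
[43] read 'd'  n8⇒n7 (fail-walked)
[44] read 'b'  n7⇒n1 (fail-walked)  ** P3@[44:44]
[45] read 'd'  n1⇒n9  ** P4@[44:45]
[46] read 'a'  n9⇒n16 (fail-walked)
[47] read 'a'  n16⇒n17
[48] read 'a'  n17⇒n18
[49] read 'a'  n18⇒n21 (fail-walked)
[50] read 'b'  n21⇒n22  ** P3@[50:50]
[51] read 'c'  n22⇒n23  ** P7@[49:51]
[52] read 'c'  n23⇒n4 (fail-walked)
[53] read 'b'  n4⇒n12 (fail-walked)  ** P3@[53:53]
[54] read 'c'  n12⇒n13
[55] read 'b'  n13⇒n14  ** P3@[55:55]
[56] read 'b'  n14⇒n15  ** P0@[55:56],P3@[56:56],P5@[51:56]
[57] read 'a'  n15⇒n21 (fail-walked)
[58] read 'd'  n21⇒n7 (fail-walked)
[59] read 'd'  n7⇒n7 (fail-walked)
[60] read 'c'  n7⇒n8  ** P2@[59:60]
[61] read 'c'  n8⇒n11 (fail-walked)
[62] read 'b'  n11⇒n12  ** P3@[62:62]
[63] read 'c'  n12⇒n13
[64] read 'b'  n13⇒n14  ** P3@[64:64]
[65] read 'b'  n14⇒n15  ** P0@[64:65],P3@[65:65],P5@[60:65]
[66] read 'b'  n15⇒n2 (fail-walked)  ** P0@[65:66],P3@[66:66]

Result: [[1,2],[4,3],[5,7],[8,1],[8,3],[9,0],[9,3],[10,0],[10,3],[11,4],[12,3],[13,0],[13,3],[17,1],[17,3],[19,3],[20,7],[23,1],[23,3],[24,0],[24,3],[25,4],[26,2],[28,3],[30,3],[31,0],[31,3],[31,5],[33,3],[35,3],[37,3],[38,0],[38,3],[39,0],[39,3],[40,0],[40,3],[41,4],[42,2],[44,3],[45,4],[50,3],[51,7],[53,3],[55,3],[56,0],[56,3],[56,5],[60,2],[62,3],[64,3],[65,0],[65,3],[65,5],[66,0],[66,3]]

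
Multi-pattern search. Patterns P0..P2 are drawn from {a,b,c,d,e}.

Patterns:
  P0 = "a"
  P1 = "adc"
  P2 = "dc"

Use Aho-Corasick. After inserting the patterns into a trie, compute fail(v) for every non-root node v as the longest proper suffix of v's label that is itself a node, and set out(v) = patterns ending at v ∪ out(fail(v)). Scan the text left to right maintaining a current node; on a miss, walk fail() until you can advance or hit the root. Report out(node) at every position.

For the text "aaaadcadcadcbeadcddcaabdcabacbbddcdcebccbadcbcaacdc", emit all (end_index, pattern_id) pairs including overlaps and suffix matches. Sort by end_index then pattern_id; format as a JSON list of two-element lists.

Build automaton:
Trie nodes:
  0='ε' goto a→1 d→4
  1='a' goto d→2  [P0 ends]
  2='ad' goto c→3
  3='adc' goto ·  [P1 ends]
  4='d' goto c→5
  5='dc' goto ·  [P2 ends]

BFS fail/out derivation:
  fail(1) 'a': from fail(0)=0 chase 'a': 0 ⇒ 0;  out={0}∪out(0)={0}
  fail(4) 'd': from fail(0)=0 chase 'd': 0 ⇒ 0;  out=∅∪out(0)=∅
  fail(2) 'ad': from fail(1)=0 chase 'd': 0 ⇒ 4;  out=∅∪out(4)=∅
  fail(5) 'dc': from fail(4)=0 chase 'c': 0 ⇒ 0;  out={2}∪out(0)={2}
  fail(3) 'adc': from fail(2)=4 chase 'c': 4 ⇒ 5;  out={1}∪out(5)={1,2}

Text stream:
i=0 'a': node 0→1  ** P0@[0:0]
i=1 'a': node 1→1 ·f  ** P0@[1:1]
i=2 'a': node 1→1 ·f  ** P0@[2:2]
i=3 'a': node 1→1 ·f  ** P0@[3:3]
i=4 'd': node 1→2
i=5 'c': node 2→3  ** P1@[3:5],P2@[4:5]
i=6 'a': node 3→1 ·f  ** P0@[6:6]
i=7 'd': node 1→2
i=8 'c': node 2→3  ** P1@[6:8],P2@[7:8]
i=9 'a': node 3→1 ·f  ** P0@[9:9]
i=10 'd': node 1→2
i=11 'c': node 2→3  ** P1@[9:11],P2@[10:11]
i=12 'b': node 3→0 ·f
i=13 'e': node 0→0
i=14 'a': node 0→1  ** P0@[14:14]
i=15 'd': node 1→2
i=16 'c': node 2→3  ** P1@[14:16],P2@[15:16]
i=17 'd': node 3→4 ·f
i=18 'd': node 4→4 ·f
i=19 'c': node 4→5  ** P2@[18:19]
i=20 'a': node 5→1 ·f  ** P0@[20:20]
i=21 'a': node 1→1 ·f  ** P0@[21:21]
i=22 'b': node 1→0 ·f
i=23 'd': node 0→4
i=24 'c': node 4→5  ** P2@[23:24]
i=25 'a': node 5→1 ·f  ** P0@[25:25]
i=26 'b': node 1→0 ·f
i=27 'a': node 0→1  ** P0@[27:27]
i=28 'c': node 1→0 ·f
i=29 'b': node 0→0
i=30 'b': node 0→0
i=31 'd': node 0→4
i=32 'd': node 4→4 ·f
i=33 'c': node 4→5  ** P2@[32:33]
i=34 'd': node 5→4 ·f
i=35 'c': node 4→5  ** P2@[34:35]
i=36 'e': node 5→0 ·f
i=37 'b': node 0→0
i=38 'c': node 0→0
i=39 'c': node 0→0
i=40 'b': node 0→0
i=41 'a': node 0→1  ** P0@[41:41]
i=42 'd': node 1→2
i=43 'c': node 2→3  ** P1@[41:43],P2@[42:43]
i=44 'b': node 3→0 ·f
i=45 'c': node 0→0
i=46 'a': node 0→1  ** P0@[46:46]
i=47 'a': node 1→1 ·f  ** P0@[47:47]
i=48 'c': node 1→0 ·f
i=49 'd': node 0→4
i=50 'c': node 4→5  ** P2@[49:50]

Matches: [[0,0],[1,0],[2,0],[3,0],[5,1],[5,2],[6,0],[8,1],[8,2],[9,0],[11,1],[11,2],[14,0],[16,1],[16,2],[19,2],[20,0],[21,0],[24,2],[25,0],[27,0],[33,2],[35,2],[41,0],[43,1],[43,2],[46,0],[47,0],[50,2]]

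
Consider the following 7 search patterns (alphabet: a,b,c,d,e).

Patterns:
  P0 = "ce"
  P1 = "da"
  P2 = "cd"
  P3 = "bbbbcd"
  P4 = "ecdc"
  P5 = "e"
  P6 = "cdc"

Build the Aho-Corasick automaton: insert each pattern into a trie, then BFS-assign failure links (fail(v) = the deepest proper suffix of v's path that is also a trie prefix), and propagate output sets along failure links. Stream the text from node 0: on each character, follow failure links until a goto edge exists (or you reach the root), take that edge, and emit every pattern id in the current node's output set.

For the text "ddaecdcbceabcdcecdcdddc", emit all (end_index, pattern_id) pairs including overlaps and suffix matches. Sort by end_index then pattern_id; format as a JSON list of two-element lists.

Build automaton:
Trie (insert patterns):
  0='ε' goto b→6 c→1 d→3 e→12
  1='c' goto d→5 e→2
  2='ce' goto ·  ←P0
  3='d' goto a→4
  4='da' goto ·  ←P1
  5='cd' goto c→16  ←P2
  6='b' goto b→7
  7='bb' goto b→8
  8='bbb' goto b→9
  9='bbbb' goto c→10
  10='bbbbc' goto d→11
  11='bbbbcd' goto ·  ←P3
  12='e' goto c→13  ←P5
  13='ec' goto d→14
  14='ecd' goto c→15
  15='ecdc' goto ·  ←P4
  16='cdc' goto ·  ←P6

Failure links (BFS by depth):
  fail(1) 'c': from fail(0)=0 chase 'c': 0 ⇒ 0;  out=∅∪out(0)=∅
  fail(3) 'd': from fail(0)=0 chase 'd': 0 ⇒ 0;  out=∅∪out(0)=∅
  fail(6) 'b': from fail(0)=0 chase 'b': 0 ⇒ 0;  out=∅∪out(0)=∅
  fail(12) 'e': from fail(0)=0 chase 'e': 0 ⇒ 0;  out={5}∪out(0)={5}
  fail(2) 'ce': from fail(1)=0 chase 'e': 0 ⇒ 12;  out={0}∪out(12)={0,5}
  fail(4) 'da': from fail(3)=0 chase 'a': 0 ⇒ 0;  out={1}∪out(0)={1}
  fail(5) 'cd': from fail(1)=0 chase 'd': 0 ⇒ 3;  out={2}∪out(3)={2}
  fail(7) 'bb': from fail(6)=0 chase 'b': 0 ⇒ 6;  out=∅∪out(6)=∅
  fail(13) 'ec': from fail(12)=0 chase 'c': 0 ⇒ 1;  out=∅∪out(1)=∅
  fail(8) 'bbb': from fail(7)=6 chase 'b': 6 ⇒ 7;  out=∅∪out(7)=∅
  fail(14) 'ecd': from fail(13)=1 chase 'd': 1 ⇒ 5;  out=∅∪out(5)={2}
  fail(16) 'cdc': from fail(5)=3 chase 'c': 3→0 ⇒ 1;  out={6}∪out(1)={6}
  fail(9) 'bbbb': from fail(8)=7 chase 'b': 7 ⇒ 8;  out=∅∪out(8)=∅
  fail(15) 'ecdc': from fail(14)=5 chase 'c': 5 ⇒ 16;  out={4}∪out(16)={4,6}
  fail(10) 'bbbbc': from fail(9)=8 chase 'c': 8→7→6→0 ⇒ 1;  out=∅∪out(1)=∅
  fail(11) 'bbbbcd': from fail(10)=1 chase 'd': 1 ⇒ 5;  out={3}∪out(5)={2,3}

Run:
pos 0 'd': at 3
pos 1 'd': at 3 ·f
pos 2 'a': at 4  → match P1@[1:2]
pos 3 'e': at 12 ·f  → match P5@[3:3]
pos 4 'c': at 13
pos 5 'd': at 14  → match P2@[4:5]
pos 6 'c': at 15  → match P4@[3:6],P6@[4:6]
pos 7 'b': at 6 ·f
pos 8 'c': at 1 ·f
pos 9 'e': at 2  → match P0@[8:9],P5@[9:9]
pos 10 'a': at 0 ·f
pos 11 'b': at 6
pos 12 'c': at 1 ·f
pos 13 'd': at 5  → match P2@[12:13]
pos 14 'c': at 16  → match P6@[12:14]
pos 15 'e': at 2 ·f  → match P0@[14:15],P5@[15:15]
pos 16 'c': at 13 ·f
pos 17 'd': at 14  → match P2@[16:17]
pos 18 'c': at 15  → match P4@[15:18],P6@[16:18]
pos 19 'd': at 5 ·f  → match P2@[18:19]
pos 20 'd': at 3 ·f
pos 21 'd': at 3 ·f
pos 22 'c': at 1 ·f

Result: [[2,1],[3,5],[5,2],[6,4],[6,6],[9,0],[9,5],[13,2],[14,6],[15,0],[15,5],[17,2],[18,4],[18,6],[19,2]]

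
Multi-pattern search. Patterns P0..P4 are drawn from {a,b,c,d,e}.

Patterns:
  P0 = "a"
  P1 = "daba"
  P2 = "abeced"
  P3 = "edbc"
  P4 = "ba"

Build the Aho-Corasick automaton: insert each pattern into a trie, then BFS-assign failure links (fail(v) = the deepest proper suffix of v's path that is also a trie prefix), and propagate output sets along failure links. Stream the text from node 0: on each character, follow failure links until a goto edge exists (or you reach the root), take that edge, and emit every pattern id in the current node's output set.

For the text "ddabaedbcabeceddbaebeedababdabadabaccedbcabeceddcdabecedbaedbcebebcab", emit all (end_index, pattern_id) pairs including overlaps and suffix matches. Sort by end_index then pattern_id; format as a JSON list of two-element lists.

Construct AC machine:
Trie (insert patterns):
  n0 'ε': a→1 b→15 d→2 e→11
  n1 'a': b→6  [P0 ends]
  n2 'd': a→3
  n3 'da': b→4
  n4 'dab': a→5
  n5 'daba': ·  [P1 ends]
  n6 'ab': e→7
  n7 'abe': c→8
  n8 'abec': e→9
  n9 'abece': d→10
  n10 'abeced': ·  [P2 ends]
  n11 'e': d→12
  n12 'ed': b→13
  n13 'edb': c→14
  n14 'edbc': ·  [P3 ends]
  n15 'b': a→16
  n16 'ba': ·  [P4 ends]

BFS fail/out derivation:
  n1('a'): parent n0 fail=0; on 'a' 0 → fail=0;  out {0}∪∅={0}
  n2('d'): parent n0 fail=0; on 'd' 0 → fail=0;  out ∅∪∅=∅
  n11('e'): parent n0 fail=0; on 'e' 0 → fail=0;  out ∅∪∅=∅
  n15('b'): parent n0 fail=0; on 'b' 0 → fail=0;  out ∅∪∅=∅
  n3('da'): parent n2 fail=0; on 'a' 0 → fail=1;  out ∅∪{0}={0}
  n6('ab'): parent n1 fail=0; on 'b' 0 → fail=15;  out ∅∪∅=∅
  n12('ed'): parent n11 fail=0; on 'd' 0 → fail=2;  out ∅∪∅=∅
  n16('ba'): parent n15 fail=0; on 'a' 0 → fail=1;  out {4}∪{0}={0,4}
  n4('dab'): parent n3 fail=1; on 'b' 1 → fail=6;  out ∅∪∅=∅
  n7('abe'): parent n6 fail=15; on 'e' 15→0 → fail=11;  out ∅∪∅=∅
  n13('edb'): parent n12 fail=2; on 'b' 2→0 → fail=15;  out ∅∪∅=∅
  n5('daba'): parent n4 fail=6; on 'a' 6→15 → fail=16;  out {1}∪{0,4}={0,1,4}
  n8('abec'): parent n7 fail=11; on 'c' 11→0 → fail=0;  out ∅∪∅=∅
  n14('edbc'): parent n13 fail=15; on 'c' 15→0 → fail=0;  out {3}∪∅={3}
  n9('abece'): parent n8 fail=0; on 'e' 0 → fail=11;  out ∅∪∅=∅
  n10('abeced'): parent n9 fail=11; on 'd' 11 → fail=12;  out {2}∪∅={2}

Text stream:
[0] read 'd'  n0⇒n2
[1] read 'd'  n2⇒n2 ·f
[2] read 'a'  n2⇒n3  emit P0@[2:2]
[3] read 'b'  n3⇒n4
[4] read 'a'  n4⇒n5  emit P0@[4:4],P1@[1:4],P4@[3:4]
[5] read 'e'  n5⇒n11 ·f
[6] read 'd'  n11⇒n12
[7] read 'b'  n12⇒n13
[8] read 'c'  n13⇒n14  emit P3@[5:8]
[9] read 'a'  n14⇒n1 ·f  emit P0@[9:9]
[10] read 'b'  n1⇒n6
[11] read 'e'  n6⇒n7
[12] read 'c'  n7⇒n8
[13] read 'e'  n8⇒n9
[14] read 'd'  n9⇒n10  emit P2@[9:14]
[15] read 'd'  n10⇒n2 ·f
[16] read 'b'  n2⇒n15 ·f
[17] read 'a'  n15⇒n16  emit P0@[17:17],P4@[16:17]
[18] read 'e'  n16⇒n11 ·f
[19] read 'b'  n11⇒n15 ·f
[20] read 'e'  n15⇒n11 ·f
[21] read 'e'  n11⇒n11 ·f
[22] read 'd'  n11⇒n12
[23] read 'a'  n12⇒n3 ·f  emit P0@[23:23]
[24] read 'b'  n3⇒n4
[25] read 'a'  n4⇒n5  emit P0@[25:25],P1@[22:25],P4@[24:25]
[26] read 'b'  n5⇒n6 ·f
[27] read 'd'  n6⇒n2 ·f
[28] read 'a'  n2⇒n3  emit P0@[28:28]
[29] read 'b'  n3⇒n4
[30] read 'a'  n4⇒n5  emit P0@[30:30],P1@[27:30],P4@[29:30]
[31] read 'd'  n5⇒n2 ·f
[32] read 'a'  n2⇒n3  emit P0@[32:32]
[33] read 'b'  n3⇒n4
[34] read 'a'  n4⇒n5  emit P0@[34:34],P1@[31:34],P4@[33:34]
[35] read 'c'  n5⇒n0 ·f
[36] read 'c'  n0⇒n0
[37] read 'e'  n0⇒n11
[38] read 'd'  n11⇒n12
[39] read 'b'  n12⇒n13
[40] read 'c'  n13⇒n14  emit P3@[37:40]
[41] read 'a'  n14⇒n1 ·f  emit P0@[41:41]
[42] read 'b'  n1⇒n6
[43] read 'e'  n6⇒n7
[44] read 'c'  n7⇒n8
[45] read 'e'  n8⇒n9
[46] read 'd'  n9⇒n10  emit P2@[41:46]
[47] read 'd'  n10⇒n2 ·f
[48] read 'c'  n2⇒n0 ·f
[49] read 'd'  n0⇒n2
[50] read 'a'  n2⇒n3  emit P0@[50:50]
[51] read 'b'  n3⇒n4
[52] read 'e'  n4⇒n7 ·f
[53] read 'c'  n7⇒n8
[54] read 'e'  n8⇒n9
[55] read 'd'  n9⇒n10  emit P2@[50:55]
[56] read 'b'  n10⇒n13 ·f
[57] read 'a'  n13⇒n16 ·f  emit P0@[57:57],P4@[56:57]
[58] read 'e'  n16⇒n11 ·f
[59] read 'd'  n11⇒n12
[60] read 'b'  n12⇒n13
[61] read 'c'  n13⇒n14  emit P3@[58:61]
[62] read 'e'  n14⇒n11 ·f
[63] read 'b'  n11⇒n15 ·f
[64] read 'e'  n15⇒n11 ·f
[65] read 'b'  n11⇒n15 ·f
[66] read 'c'  n15⇒n0 ·f
[67] read 'a'  n0⇒n1  emit P0@[67:67]
[68] read 'b'  n1⇒n6

Matches: [[2,0],[4,0],[4,1],[4,4],[8,3],[9,0],[14,2],[17,0],[17,4],[23,0],[25,0],[25,1],[25,4],[28,0],[30,0],[30,1],[30,4],[32,0],[34,0],[34,1],[34,4],[40,3],[41,0],[46,2],[50,0],[55,2],[57,0],[57,4],[61,3],[67,0]]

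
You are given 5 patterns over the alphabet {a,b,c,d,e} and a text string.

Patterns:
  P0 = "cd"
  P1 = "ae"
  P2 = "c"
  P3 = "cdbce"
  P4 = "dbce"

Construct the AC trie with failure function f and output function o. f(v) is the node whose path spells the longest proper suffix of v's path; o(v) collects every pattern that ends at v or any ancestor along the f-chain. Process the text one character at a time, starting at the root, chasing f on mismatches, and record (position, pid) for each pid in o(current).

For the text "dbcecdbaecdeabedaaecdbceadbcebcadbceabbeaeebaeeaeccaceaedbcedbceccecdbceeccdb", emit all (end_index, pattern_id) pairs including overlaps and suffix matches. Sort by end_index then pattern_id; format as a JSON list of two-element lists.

Construct AC machine:
Trie (insert patterns):
  n0 'ε': a→3 c→1 d→8
  n1 'c': d→2  ←P2
  n2 'cd': b→5  ←P0
  n3 'a': e→4
  n4 'ae': ·  ←P1
  n5 'cdb': c→6
  n6 'cdbc': e→7
  n7 'cdbce': ·  ←P3
  n8 'd': b→9
  n9 'db': c→10
  n10 'dbc': e→11
  n11 'dbce': ·  ←P4

BFS fail/out derivation:
  fail(1) 'c': from fail(0)=0 chase 'c': 0 ⇒ 0;  out={2}∪out(0)={2}
  fail(3) 'a': from fail(0)=0 chase 'a': 0 ⇒ 0;  out=∅∪out(0)=∅
  fail(8) 'd': from fail(0)=0 chase 'd': 0 ⇒ 0;  out=∅∪out(0)=∅
  fail(2) 'cd': from fail(1)=0 chase 'd': 0 ⇒ 8;  out={0}∪out(8)={0}
  fail(4) 'ae': from fail(3)=0 chase 'e': 0 ⇒ 0;  out={1}∪out(0)={1}
  fail(9) 'db': from fail(8)=0 chase 'b': 0 ⇒ 0;  out=∅∪out(0)=∅
  fail(5) 'cdb': from fail(2)=8 chase 'b': 8 ⇒ 9;  out=∅∪out(9)=∅
  fail(10) 'dbc': from fail(9)=0 chase 'c': 0 ⇒ 1;  out=∅∪out(1)={2}
  fail(6) 'cdbc': from fail(5)=9 chase 'c': 9 ⇒ 10;  out=∅∪out(10)={2}
  fail(11) 'dbce': from fail(10)=1 chase 'e': 1→0 ⇒ 0;  out={4}∪out(0)={4}
  fail(7) 'cdbce': from fail(6)=10 chase 'e': 10 ⇒ 11;  out={3}∪out(11)={3,4}

Run:
pos 0 'd': at 8
pos 1 'b': at 9
pos 2 'c': at 10  → match P2@[2:2]
pos 3 'e': at 11  → match P4@[0:3]
pos 4 'c': at 1 ·f  → match P2@[4:4]
pos 5 'd': at 2  → match P0@[4:5]
pos 6 'b': at 5
pos 7 'a': at 3 ·f
pos 8 'e': at 4  → match P1@[7:8]
pos 9 'c': at 1 ·f  → match P2@[9:9]
pos 10 'd': at 2  → match P0@[9:10]
pos 11 'e': at 0 ·f
pos 12 'a': at 3
pos 13 'b': at 0 ·f
pos 14 'e': at 0
pos 15 'd': at 8
pos 16 'a': at 3 ·f
pos 17 'a': at 3 ·f
pos 18 'e': at 4  → match P1@[17:18]
pos 19 'c': at 1 ·f  → match P2@[19:19]
pos 20 'd': at 2  → match P0@[19:20]
pos 21 'b': at 5
pos 22 'c': at 6  → match P2@[22:22]
pos 23 'e': at 7  → match P3@[19:23],P4@[20:23]
pos 24 'a': at 3 ·f
pos 25 'd': at 8 ·f
pos 26 'b': at 9
pos 27 'c': at 10  → match P2@[27:27]
pos 28 'e': at 11  → match P4@[25:28]
pos 29 'b': at 0 ·f
pos 30 'c': at 1  → match P2@[30:30]
pos 31 'a': at 3 ·f
pos 32 'd': at 8 ·f
pos 33 'b': at 9
pos 34 'c': at 10  → match P2@[34:34]
pos 35 'e': at 11  → match P4@[32:35]
pos 36 'a': at 3 ·f
pos 37 'b': at 0 ·f
pos 38 'b': at 0
pos 39 'e': at 0
pos 40 'a': at 3
pos 41 'e': at 4  → match P1@[40:41]
pos 42 'e': at 0 ·f
pos 43 'b': at 0
pos 44 'a': at 3
pos 45 'e': at 4  → match P1@[44:45]
pos 46 'e': at 0 ·f
pos 47 'a': at 3
pos 48 'e': at 4  → match P1@[47:48]
pos 49 'c': at 1 ·f  → match P2@[49:49]
pos 50 'c': at 1 ·f  → match P2@[50:50]
pos 51 'a': at 3 ·f
pos 52 'c': at 1 ·f  → match P2@[52:52]
pos 53 'e': at 0 ·f
pos 54 'a': at 3
pos 55 'e': at 4  → match P1@[54:55]
pos 56 'd': at 8 ·f
pos 57 'b': at 9
pos 58 'c': at 10  → match P2@[58:58]
pos 59 'e': at 11  → match P4@[56:59]
pos 60 'd': at 8 ·f
pos 61 'b': at 9
pos 62 'c': at 10  → match P2@[62:62]
pos 63 'e': at 11  → match P4@[60:63]
pos 64 'c': at 1 ·f  → match P2@[64:64]
pos 65 'c': at 1 ·f  → match P2@[65:65]
pos 66 'e': at 0 ·f
pos 67 'c': at 1  → match P2@[67:67]
pos 68 'd': at 2  → match P0@[67:68]
pos 69 'b': at 5
pos 70 'c': at 6  → match P2@[70:70]
pos 71 'e': at 7  → match P3@[67:71],P4@[68:71]
pos 72 'e': at 0 ·f
pos 73 'c': at 1  → match P2@[73:73]
pos 74 'c': at 1 ·f  → match P2@[74:74]
pos 75 'd': at 2  → match P0@[74:75]
pos 76 'b': at 5

Result: [[2,2],[3,4],[4,2],[5,0],[8,1],[9,2],[10,0],[18,1],[19,2],[20,0],[22,2],[23,3],[23,4],[27,2],[28,4],[30,2],[34,2],[35,4],[41,1],[45,1],[48,1],[49,2],[50,2],[52,2],[55,1],[58,2],[59,4],[62,2],[63,4],[64,2],[65,2],[67,2],[68,0],[70,2],[71,3],[71,4],[73,2],[74,2],[75,0]]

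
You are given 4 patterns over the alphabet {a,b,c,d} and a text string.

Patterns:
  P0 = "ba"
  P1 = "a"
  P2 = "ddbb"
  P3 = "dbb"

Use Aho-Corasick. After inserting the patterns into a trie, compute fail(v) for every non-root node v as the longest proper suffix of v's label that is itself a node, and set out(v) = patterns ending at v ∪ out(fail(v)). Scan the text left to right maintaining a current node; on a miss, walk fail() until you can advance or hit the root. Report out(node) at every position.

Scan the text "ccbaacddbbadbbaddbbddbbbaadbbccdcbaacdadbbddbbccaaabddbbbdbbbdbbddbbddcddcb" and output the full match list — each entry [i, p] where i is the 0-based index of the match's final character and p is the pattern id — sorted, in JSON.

Build:
Trie nodes:
  0='ε' goto a→3 b→1 d→4
  1='b' goto a→2
  2='ba' goto ·  ←P0
  3='a' goto ·  ←P1
  4='d' goto b→8 d→5
  5='dd' goto b→6
  6='ddb' goto b→7
  7='ddbb' goto ·  ←P2
  8='db' goto b→9
  9='dbb' goto ·  ←P3

BFS fail/out derivation:
  fail(1) 'b': from fail(0)=0 chase 'b': 0 ⇒ 0;  out=∅∪out(0)=∅
  fail(3) 'a': from fail(0)=0 chase 'a': 0 ⇒ 0;  out={1}∪out(0)={1}
  fail(4) 'd': from fail(0)=0 chase 'd': 0 ⇒ 0;  out=∅∪out(0)=∅
  fail(2) 'ba': from fail(1)=0 chase 'a': 0 ⇒ 3;  out={0}∪out(3)={0,1}
  fail(5) 'dd': from fail(4)=0 chase 'd': 0 ⇒ 4;  out=∅∪out(4)=∅
  fail(8) 'db': from fail(4)=0 chase 'b': 0 ⇒ 1;  out=∅∪out(1)=∅
  fail(6) 'ddb': from fail(5)=4 chase 'b': 4 ⇒ 8;  out=∅∪out(8)=∅
  fail(9) 'dbb': from fail(8)=1 chase 'b': 1→0 ⇒ 1;  out={3}∪out(1)={3}
  fail(7) 'ddbb': from fail(6)=8 chase 'b': 8 ⇒ 9;  out={2}∪out(9)={2,3}

Text stream:
i=0 'c': node 0→0
i=1 'c': node 0→0
i=2 'b': node 0→1
i=3 'a': node 1→2  → match P0@[2:3],P1@[3:3]
i=4 'a': node 2→3 (fail-walked)  → match P1@[4:4]
i=5 'c': node 3→0 (fail-walked)
i=6 'd': node 0→4
i=7 'd': node 4→5
i=8 'b': node 5→6
i=9 'b': node 6→7  → match P2@[6:9],P3@[7:9]
i=10 'a': node 7→2 (fail-walked)  → match P0@[9:10],P1@[10:10]
i=11 'd': node 2→4 (fail-walked)
i=12 'b': node 4→8
i=13 'b': node 8→9  → match P3@[11:13]
i=14 'a': node 9→2 (fail-walked)  → match P0@[13:14],P1@[14:14]
i=15 'd': node 2→4 (fail-walked)
i=16 'd': node 4→5
i=17 'b': node 5→6
i=18 'b': node 6→7  → match P2@[15:18],P3@[16:18]
i=19 'd': node 7→4 (fail-walked)
i=20 'd': node 4→5
i=21 'b': node 5→6
i=22 'b': node 6→7  → match P2@[19:22],P3@[20:22]
i=23 'b': node 7→1 (fail-walked)
i=24 'a': node 1→2  → match P0@[23:24],P1@[24:24]
i=25 'a': node 2→3 (fail-walked)  → match P1@[25:25]
i=26 'd': node 3→4 (fail-walked)
i=27 'b': node 4→8
i=28 'b': node 8→9  → match P3@[26:28]
i=29 'c': node 9→0 (fail-walked)
i=30 'c': node 0→0
i=31 'd': node 0→4
i=32 'c': node 4→0 (fail-walked)
i=33 'b': node 0→1
i=34 'a': node 1→2  → match P0@[33:34],P1@[34:34]
i=35 'a': node 2→3 (fail-walked)  → match P1@[35:35]
i=36 'c': node 3→0 (fail-walked)
i=37 'd': node 0→4
i=38 'a': node 4→3 (fail-walked)  → match P1@[38:38]
i=39 'd': node 3→4 (fail-walked)
i=40 'b': node 4→8
i=41 'b': node 8→9  → match P3@[39:41]
i=42 'd': node 9→4 (fail-walked)
i=43 'd': node 4→5
i=44 'b': node 5→6
i=45 'b': node 6→7  → match P2@[42:45],P3@[43:45]
i=46 'c': node 7→0 (fail-walked)
i=47 'c': node 0→0
i=48 'a': node 0→3  → match P1@[48:48]
i=49 'a': node 3→3 (fail-walked)  → match P1@[49:49]
i=50 'a': node 3→3 (fail-walked)  → match P1@[50:50]
i=51 'b': node 3→1 (fail-walked)
i=52 'd': node 1→4 (fail-walked)
i=53 'd': node 4→5
i=54 'b': node 5→6
i=55 'b': node 6→7  → match P2@[52:55],P3@[53:55]
i=56 'b': node 7→1 (fail-walked)
i=57 'd': node 1→4 (fail-walked)
i=58 'b': node 4→8
i=59 'b': node 8→9  → match P3@[57:59]
i=60 'b': node 9→1 (fail-walked)
i=61 'd': node 1→4 (fail-walked)
i=62 'b': node 4→8
i=63 'b': node 8→9  → match P3@[61:63]
i=64 'd': node 9→4 (fail-walked)
i=65 'd': node 4→5
i=66 'b': node 5→6
i=67 'b': node 6→7  → match P2@[64:67],P3@[65:67]
i=68 'd': node 7→4 (fail-walked)
i=69 'd': node 4→5
i=70 'c': node 5→0 (fail-walked)
i=71 'd': node 0→4
i=72 'd': node 4→5
i=73 'c': node 5→0 (fail-walked)
i=74 'b': node 0→1

Result: [[3,0],[3,1],[4,1],[9,2],[9,3],[10,0],[10,1],[13,3],[14,0],[14,1],[18,2],[18,3],[22,2],[22,3],[24,0],[24,1],[25,1],[28,3],[34,0],[34,1],[35,1],[38,1],[41,3],[45,2],[45,3],[48,1],[49,1],[50,1],[55,2],[55,3],[59,3],[63,3],[67,2],[67,3]]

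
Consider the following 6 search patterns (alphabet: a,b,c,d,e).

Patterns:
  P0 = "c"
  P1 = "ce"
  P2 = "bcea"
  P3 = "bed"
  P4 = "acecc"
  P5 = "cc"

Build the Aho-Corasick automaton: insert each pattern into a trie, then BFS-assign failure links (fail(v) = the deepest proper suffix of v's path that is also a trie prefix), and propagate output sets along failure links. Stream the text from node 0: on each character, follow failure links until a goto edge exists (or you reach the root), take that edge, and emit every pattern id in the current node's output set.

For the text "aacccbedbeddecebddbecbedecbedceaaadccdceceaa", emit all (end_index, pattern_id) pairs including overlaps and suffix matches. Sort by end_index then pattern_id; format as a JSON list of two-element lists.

Construct AC machine:
Trie nodes:
  n0 'ε': a→9 b→3 c→1
  n1 'c': c→14 e→2  ←P0
  n2 'ce': ·  ←P1
  n3 'b': c→4 e→7
  n4 'bc': e→5
  n5 'bce': a→6
  n6 'bcea': ·  ←P2
  n7 'be': d→8
  n8 'bed': ·  ←P3
  n9 'a': c→10
  n10 'ac': e→11
  n11 'ace': c→12
  n12 'acec': c→13
  n13 'acecc': ·  ←P4
  n14 'cc': ·  ←P5

Failure links (BFS by depth):
  fail(1) 'c': from fail(0)=0 chase 'c': 0 ⇒ 0;  out={0}∪out(0)={0}
  fail(3) 'b': from fail(0)=0 chase 'b': 0 ⇒ 0;  out=∅∪out(0)=∅
  fail(9) 'a': from fail(0)=0 chase 'a': 0 ⇒ 0;  out=∅∪out(0)=∅
  fail(2) 'ce': from fail(1)=0 chase 'e': 0 ⇒ 0;  out={1}∪out(0)={1}
  fail(4) 'bc': from fail(3)=0 chase 'c': 0 ⇒ 1;  out=∅∪out(1)={0}
  fail(7) 'be': from fail(3)=0 chase 'e': 0 ⇒ 0;  out=∅∪out(0)=∅
  fail(10) 'ac': from fail(9)=0 chase 'c': 0 ⇒ 1;  out=∅∪out(1)={0}
  fail(14) 'cc': from fail(1)=0 chase 'c': 0 ⇒ 1;  out={5}∪out(1)={0,5}
  fail(5) 'bce': from fail(4)=1 chase 'e': 1 ⇒ 2;  out=∅∪out(2)={1}
  fail(8) 'bed': from fail(7)=0 chase 'd': 0 ⇒ 0;  out={3}∪out(0)={3}
  fail(11) 'ace': from fail(10)=1 chase 'e': 1 ⇒ 2;  out=∅∪out(2)={1}
  fail(6) 'bcea': from fail(5)=2 chase 'a': 2→0 ⇒ 9;  out={2}∪out(9)={2}
  fail(12) 'acec': from fail(11)=2 chase 'c': 2→0 ⇒ 1;  out=∅∪out(1)={0}
  fail(13) 'acecc': from fail(12)=1 chase 'c': 1 ⇒ 14;  out={4}∪out(14)={0,4,5}

Scan:
pos 0 'a': at 9
pos 1 'a': at 9 (via fail)
pos 2 'c': at 10  ** P0@[2:2]
pos 3 'c': at 14 (via fail)  ** P0@[3:3],P5@[2:3]
pos 4 'c': at 14 (via fail)  ** P0@[4:4],P5@[3:4]
pos 5 'b': at 3 (via fail)
pos 6 'e': at 7
pos 7 'd': at 8  ** P3@[5:7]
pos 8 'b': at 3 (via fail)
pos 9 'e': at 7
pos 10 'd': at 8  ** P3@[8:10]
pos 11 'd': at 0 (via fail)
pos 12 'e': at 0
pos 13 'c': at 1  ** P0@[13:13]
pos 14 'e': at 2  ** P1@[13:14]
pos 15 'b': at 3 (via fail)
pos 16 'd': at 0 (via fail)
pos 17 'd': at 0
pos 18 'b': at 3
pos 19 'e': at 7
pos 20 'c': at 1 (via fail)  ** P0@[20:20]
pos 21 'b': at 3 (via fail)
pos 22 'e': at 7
pos 23 'd': at 8  ** P3@[21:23]
pos 24 'e': at 0 (via fail)
pos 25 'c': at 1  ** P0@[25:25]
pos 26 'b': at 3 (via fail)
pos 27 'e': at 7
pos 28 'd': at 8  ** P3@[26:28]
pos 29 'c': at 1 (via fail)  ** P0@[29:29]
pos 30 'e': at 2  ** P1@[29:30]
pos 31 'a': at 9 (via fail)
pos 32 'a': at 9 (via fail)
pos 33 'a': at 9 (via fail)
pos 34 'd': at 0 (via fail)
pos 35 'c': at 1  ** P0@[35:35]
pos 36 'c': at 14  ** P0@[36:36],P5@[35:36]
pos 37 'd': at 0 (via fail)
pos 38 'c': at 1  ** P0@[38:38]
pos 39 'e': at 2  ** P1@[38:39]
pos 40 'c': at 1 (via fail)  ** P0@[40:40]
pos 41 'e': at 2  ** P1@[40:41]
pos 42 'a': at 9 (via fail)
pos 43 'a': at 9 (via fail)

Matches: [[2,0],[3,0],[3,5],[4,0],[4,5],[7,3],[10,3],[13,0],[14,1],[20,0],[23,3],[25,0],[28,3],[29,0],[30,1],[35,0],[36,0],[36,5],[38,0],[39,1],[40,0],[41,1]]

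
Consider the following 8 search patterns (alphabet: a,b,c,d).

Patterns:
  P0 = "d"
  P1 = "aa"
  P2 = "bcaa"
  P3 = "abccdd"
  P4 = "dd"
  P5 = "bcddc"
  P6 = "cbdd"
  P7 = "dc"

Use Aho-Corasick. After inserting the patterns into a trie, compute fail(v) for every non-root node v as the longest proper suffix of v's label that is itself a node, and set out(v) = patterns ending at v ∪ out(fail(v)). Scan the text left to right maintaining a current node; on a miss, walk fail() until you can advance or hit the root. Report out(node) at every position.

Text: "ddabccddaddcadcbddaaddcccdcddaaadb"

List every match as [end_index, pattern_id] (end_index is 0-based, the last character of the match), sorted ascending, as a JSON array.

Build automaton:
Trie nodes:
  0='ε' goto a→2 b→4 c→17 d→1
  1='d' goto c→21 d→13  [P0 ends]
  2='a' goto a→3 b→8
  3='aa' goto ·  [P1 ends]
  4='b' goto c→5
  5='bc' goto a→6 d→14
  6='bca' goto a→7
  7='bcaa' goto ·  [P2 ends]
  8='ab' goto c→9
  9='abc' goto c→10
  10='abcc' goto d→11
  11='abccd' goto d→12
  12='abccdd' goto ·  [P3 ends]
  13='dd' goto ·  [P4 ends]
  14='bcd' goto d→15
  15='bcdd' goto c→16
  16='bcddc' goto ·  [P5 ends]
  17='c' goto b→18
  18='cb' goto d→19
  19='cbd' goto d→20
  20='cbdd' goto ·  [P6 ends]
  21='dc' goto ·  [P7 ends]

BFS fail/out derivation:
  fail(1) 'd': from fail(0)=0 chase 'd': 0 ⇒ 0;  out={0}∪out(0)={0}
  fail(2) 'a': from fail(0)=0 chase 'a': 0 ⇒ 0;  out=∅∪out(0)=∅
  fail(4) 'b': from fail(0)=0 chase 'b': 0 ⇒ 0;  out=∅∪out(0)=∅
  fail(17) 'c': from fail(0)=0 chase 'c': 0 ⇒ 0;  out=∅∪out(0)=∅
  fail(3) 'aa': from fail(2)=0 chase 'a': 0 ⇒ 2;  out={1}∪out(2)={1}
  fail(5) 'bc': from fail(4)=0 chase 'c': 0 ⇒ 17;  out=∅∪out(17)=∅
  fail(8) 'ab': from fail(2)=0 chase 'b': 0 ⇒ 4;  out=∅∪out(4)=∅
  fail(13) 'dd': from fail(1)=0 chase 'd': 0 ⇒ 1;  out={4}∪out(1)={0,4}
  fail(18) 'cb': from fail(17)=0 chase 'b': 0 ⇒ 4;  out=∅∪out(4)=∅
  fail(21) 'dc': from fail(1)=0 chase 'c': 0 ⇒ 17;  out={7}∪out(17)={7}
  fail(6) 'bca': from fail(5)=17 chase 'a': 17→0 ⇒ 2;  out=∅∪out(2)=∅
  fail(9) 'abc': from fail(8)=4 chase 'c': 4 ⇒ 5;  out=∅∪out(5)=∅
  fail(14) 'bcd': from fail(5)=17 chase 'd': 17→0 ⇒ 1;  out=∅∪out(1)={0}
  fail(19) 'cbd': from fail(18)=4 chase 'd': 4→0 ⇒ 1;  out=∅∪out(1)={0}
  fail(7) 'bcaa': from fail(6)=2 chase 'a': 2 ⇒ 3;  out={2}∪out(3)={1,2}
  fail(10) 'abcc': from fail(9)=5 chase 'c': 5→17→0 ⇒ 17;  out=∅∪out(17)=∅
  fail(15) 'bcdd': from fail(14)=1 chase 'd': 1 ⇒ 13;  out=∅∪out(13)={0,4}
  fail(20) 'cbdd': from fail(19)=1 chase 'd': 1 ⇒ 13;  out={6}∪out(13)={0,4,6}
  fail(11) 'abccd': from fail(10)=17 chase 'd': 17→0 ⇒ 1;  out=∅∪out(1)={0}
  fail(16) 'bcddc': from fail(15)=13 chase 'c': 13→1 ⇒ 21;  out={5}∪out(21)={5,7}
  fail(12) 'abccdd': from fail(11)=1 chase 'd': 1 ⇒ 13;  out={3}∪out(13)={0,3,4}

Run:
i=0 'd': node 0→1  emit P0@[0:0]
i=1 'd': node 1→13  emit P0@[1:1],P4@[0:1]
i=2 'a': node 13→2 (via fail)
i=3 'b': node 2→8
i=4 'c': node 8→9
i=5 'c': node 9→10
i=6 'd': node 10→11  emit P0@[6:6]
i=7 'd': node 11→12  emit P0@[7:7],P3@[2:7],P4@[6:7]
i=8 'a': node 12→2 (via fail)
i=9 'd': node 2→1 (via fail)  emit P0@[9:9]
i=10 'd': node 1→13  emit P0@[10:10],P4@[9:10]
i=11 'c': node 13→21 (via fail)  emit P7@[10:11]
i=12 'a': node 21→2 (via fail)
i=13 'd': node 2→1 (via fail)  emit P0@[13:13]
i=14 'c': node 1→21  emit P7@[13:14]
i=15 'b': node 21→18 (via fail)
i=16 'd': node 18→19  emit P0@[16:16]
i=17 'd': node 19→20  emit P0@[17:17],P4@[16:17],P6@[14:17]
i=18 'a': node 20→2 (via fail)
i=19 'a': node 2→3  emit P1@[18:19]
i=20 'd': node 3→1 (via fail)  emit P0@[20:20]
i=21 'd': node 1→13  emit P0@[21:21],P4@[20:21]
i=22 'c': node 13→21 (via fail)  emit P7@[21:22]
i=23 'c': node 21→17 (via fail)
i=24 'c': node 17→17 (via fail)
i=25 'd': node 17→1 (via fail)  emit P0@[25:25]
i=26 'c': node 1→21  emit P7@[25:26]
i=27 'd': node 21→1 (via fail)  emit P0@[27:27]
i=28 'd': node 1→13  emit P0@[28:28],P4@[27:28]
i=29 'a': node 13→2 (via fail)
i=30 'a': node 2→3  emit P1@[29:30]
i=31 'a': node 3→3 (via fail)  emit P1@[30:31]
i=32 'd': node 3→1 (via fail)  emit P0@[32:32]
i=33 'b': node 1→4 (via fail)

Matches: [[0,0],[1,0],[1,4],[6,0],[7,0],[7,3],[7,4],[9,0],[10,0],[10,4],[11,7],[13,0],[14,7],[16,0],[17,0],[17,4],[17,6],[19,1],[20,0],[21,0],[21,4],[22,7],[25,0],[26,7],[27,0],[28,0],[28,4],[30,1],[31,1],[32,0]]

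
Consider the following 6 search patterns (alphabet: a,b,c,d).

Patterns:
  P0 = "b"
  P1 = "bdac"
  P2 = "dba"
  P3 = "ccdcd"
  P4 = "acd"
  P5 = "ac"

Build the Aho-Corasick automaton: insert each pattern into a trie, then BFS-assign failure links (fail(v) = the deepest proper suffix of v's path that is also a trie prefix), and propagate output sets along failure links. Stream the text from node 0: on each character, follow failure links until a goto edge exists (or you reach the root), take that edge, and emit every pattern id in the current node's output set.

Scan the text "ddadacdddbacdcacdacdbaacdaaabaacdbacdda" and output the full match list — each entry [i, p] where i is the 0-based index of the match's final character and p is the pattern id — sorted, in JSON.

Build:
Trie nodes:
  0='ε' goto a→13 b→1 c→8 d→5
  1='b' goto d→2  [P0 ends]
  2='bd' goto a→3
  3='bda' goto c→4
  4='bdac' goto ·  [P1 ends]
  5='d' goto b→6
  6='db' goto a→7
  7='dba' goto ·  [P2 ends]
  8='c' goto c→9
  9='cc' goto d→10
  10='ccd' goto c→11
  11='ccdc' goto d→12
  12='ccdcd' goto ·  [P3 ends]
  13='a' goto c→14
  14='ac' goto d→15  [P5 ends]
  15='acd' goto ·  [P4 ends]

Failure links (BFS by depth):
  fail(1) 'b': from fail(0)=0 chase 'b': 0 ⇒ 0;  out={0}∪out(0)={0}
  fail(5) 'd': from fail(0)=0 chase 'd': 0 ⇒ 0;  out=∅∪out(0)=∅
  fail(8) 'c': from fail(0)=0 chase 'c': 0 ⇒ 0;  out=∅∪out(0)=∅
  fail(13) 'a': from fail(0)=0 chase 'a': 0 ⇒ 0;  out=∅∪out(0)=∅
  fail(2) 'bd': from fail(1)=0 chase 'd': 0 ⇒ 5;  out=∅∪out(5)=∅
  fail(6) 'db': from fail(5)=0 chase 'b': 0 ⇒ 1;  out=∅∪out(1)={0}
  fail(9) 'cc': from fail(8)=0 chase 'c': 0 ⇒ 8;  out=∅∪out(8)=∅
  fail(14) 'ac': from fail(13)=0 chase 'c': 0 ⇒ 8;  out={5}∪out(8)={5}
  fail(3) 'bda': from fail(2)=5 chase 'a': 5→0 ⇒ 13;  out=∅∪out(13)=∅
  fail(7) 'dba': from fail(6)=1 chase 'a': 1→0 ⇒ 13;  out={2}∪out(13)={2}
  fail(10) 'ccd': from fail(9)=8 chase 'd': 8→0 ⇒ 5;  out=∅∪out(5)=∅
  fail(15) 'acd': from fail(14)=8 chase 'd': 8→0 ⇒ 5;  out={4}∪out(5)={4}
  fail(4) 'bdac': from fail(3)=13 chase 'c': 13 ⇒ 14;  out={1}∪out(14)={1,5}
  fail(11) 'ccdc': from fail(10)=5 chase 'c': 5→0 ⇒ 8;  out=∅∪out(8)=∅
  fail(12) 'ccdcd': from fail(11)=8 chase 'd': 8→0 ⇒ 5;  out={3}∪out(5)={3}

Scan:
[0] read 'd'  n0⇒n5
[1] read 'd'  n5⇒n5 (fail-walked)
[2] read 'a'  n5⇒n13 (fail-walked)
[3] read 'd'  n13⇒n5 (fail-walked)
[4] read 'a'  n5⇒n13 (fail-walked)
[5] read 'c'  n13⇒n14  emit P5@[4:5]
[6] read 'd'  n14⇒n15  emit P4@[4:6]
[7] read 'd'  n15⇒n5 (fail-walked)
[8] read 'd'  n5⇒n5 (fail-walked)
[9] read 'b'  n5⇒n6  emit P0@[9:9]
[10] read 'a'  n6⇒n7  emit P2@[8:10]
[11] read 'c'  n7⇒n14 (fail-walked)  emit P5@[10:11]
[12] read 'd'  n14⇒n15  emit P4@[10:12]
[13] read 'c'  n15⇒n8 (fail-walked)
[14] read 'a'  n8⇒n13 (fail-walked)
[15] read 'c'  n13⇒n14  emit P5@[14:15]
[16] read 'd'  n14⇒n15  emit P4@[14:16]
[17] read 'a'  n15⇒n13 (fail-walked)
[18] read 'c'  n13⇒n14  emit P5@[17:18]
[19] read 'd'  n14⇒n15  emit P4@[17:19]
[20] read 'b'  n15⇒n6 (fail-walked)  emit P0@[20:20]
[21] read 'a'  n6⇒n7  emit P2@[19:21]
[22] read 'a'  n7⇒n13 (fail-walked)
[23] read 'c'  n13⇒n14  emit P5@[22:23]
[24] read 'd'  n14⇒n15  emit P4@[22:24]
[25] read 'a'  n15⇒n13 (fail-walked)
[26] read 'a'  n13⇒n13 (fail-walked)
[27] read 'a'  n13⇒n13 (fail-walked)
[28] read 'b'  n13⇒n1 (fail-walked)  emit P0@[28:28]
[29] read 'a'  n1⇒n13 (fail-walked)
[30] read 'a'  n13⇒n13 (fail-walked)
[31] read 'c'  n13⇒n14  emit P5@[30:31]
[32] read 'd'  n14⇒n15  emit P4@[30:32]
[33] read 'b'  n15⇒n6 (fail-walked)  emit P0@[33:33]
[34] read 'a'  n6⇒n7  emit P2@[32:34]
[35] read 'c'  n7⇒n14 (fail-walked)  emit P5@[34:35]
[36] read 'd'  n14⇒n15  emit P4@[34:36]
[37] read 'd'  n15⇒n5 (fail-walked)
[38] read 'a'  n5⇒n13 (fail-walked)

Matches: [[5,5],[6,4],[9,0],[10,2],[11,5],[12,4],[15,5],[16,4],[18,5],[19,4],[20,0],[21,2],[23,5],[24,4],[28,0],[31,5],[32,4],[33,0],[34,2],[35,5],[36,4]]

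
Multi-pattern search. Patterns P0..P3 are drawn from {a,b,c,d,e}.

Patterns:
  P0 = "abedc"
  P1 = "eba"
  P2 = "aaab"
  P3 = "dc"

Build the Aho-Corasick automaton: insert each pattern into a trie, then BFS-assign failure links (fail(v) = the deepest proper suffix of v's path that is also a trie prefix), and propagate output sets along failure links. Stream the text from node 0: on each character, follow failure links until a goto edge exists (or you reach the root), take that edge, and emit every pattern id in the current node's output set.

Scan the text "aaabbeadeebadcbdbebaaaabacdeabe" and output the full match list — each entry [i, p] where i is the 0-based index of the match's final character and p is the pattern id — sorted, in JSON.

Construct AC machine:
Trie (insert patterns):
  0='ε' goto a→1 d→12 e→6
  1='a' goto a→9 b→2
  2='ab' goto e→3
  3='abe' goto d→4
  4='abed' goto c→5
  5='abedc' goto ·  [P0 ends]
  6='e' goto b→7
  7='eb' goto a→8
  8='eba' goto ·  [P1 ends]
  9='aa' goto a→10
  10='aaa' goto b→11
  11='aaab' goto ·  [P2 ends]
  12='d' goto c→13
  13='dc' goto ·  [P3 ends]

Failure links (BFS by depth):
  n1('a'): parent n0 fail=0; on 'a' 0 → fail=0;  out ∅∪∅=∅
  n6('e'): parent n0 fail=0; on 'e' 0 → fail=0;  out ∅∪∅=∅
  n12('d'): parent n0 fail=0; on 'd' 0 → fail=0;  out ∅∪∅=∅
  n2('ab'): parent n1 fail=0; on 'b' 0 → fail=0;  out ∅∪∅=∅
  n7('eb'): parent n6 fail=0; on 'b' 0 → fail=0;  out ∅∪∅=∅
  n9('aa'): parent n1 fail=0; on 'a' 0 → fail=1;  out ∅∪∅=∅
  n13('dc'): parent n12 fail=0; on 'c' 0 → fail=0;  out {3}∪∅={3}
  n3('abe'): parent n2 fail=0; on 'e' 0 → fail=6;  out ∅∪∅=∅
  n8('eba'): parent n7 fail=0; on 'a' 0 → fail=1;  out {1}∪∅={1}
  n10('aaa'): parent n9 fail=1; on 'a' 1 → fail=9;  out ∅∪∅=∅
  n4('abed'): parent n3 fail=6; on 'd' 6→0 → fail=12;  out ∅∪∅=∅
  n11('aaab'): parent n10 fail=9; on 'b' 9→1 → fail=2;  out {2}∪∅={2}
  n5('abedc'): parent n4 fail=12; on 'c' 12 → fail=13;  out {0}∪{3}={0,3}

Run:
i=0 'a': node 0→1
i=1 'a': node 1→9
i=2 'a': node 9→10
i=3 'b': node 10→11  → match P2@[0:3]
i=4 'b': node 11→0 ·f
i=5 'e': node 0→6
i=6 'a': node 6→1 ·f
i=7 'd': node 1→12 ·f
i=8 'e': node 12→6 ·f
i=9 'e': node 6→6 ·f
i=10 'b': node 6→7
i=11 'a': node 7→8  → match P1@[9:11]
i=12 'd': node 8→12 ·f
i=13 'c': node 12→13  → match P3@[12:13]
i=14 'b': node 13→0 ·f
i=15 'd': node 0→12
i=16 'b': node 12→0 ·f
i=17 'e': node 0→6
i=18 'b': node 6→7
i=19 'a': node 7→8  → match P1@[17:19]
i=20 'a': node 8→9 ·f
i=21 'a': node 9→10
i=22 'a': node 10→10 ·f
i=23 'b': node 10→11  → match P2@[20:23]
i=24 'a': node 11→1 ·f
i=25 'c': node 1→0 ·f
i=26 'd': node 0→12
i=27 'e': node 12→6 ·f
i=28 'a': node 6→1 ·f
i=29 'b': node 1→2
i=30 'e': node 2→3

Matches: [[3,2],[11,1],[13,3],[19,1],[23,2]]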